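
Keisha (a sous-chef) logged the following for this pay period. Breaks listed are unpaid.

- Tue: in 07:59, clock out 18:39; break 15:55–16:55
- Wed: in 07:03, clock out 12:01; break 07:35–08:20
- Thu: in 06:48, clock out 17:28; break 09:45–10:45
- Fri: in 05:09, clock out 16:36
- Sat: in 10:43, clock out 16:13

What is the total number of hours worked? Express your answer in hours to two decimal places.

Tue: 07:59–18:39 = 10 h 40 min; less 60 min break → 9 h 40 min
Wed: 07:03–12:01 = 4 h 58 min; less 45 min break → 4 h 13 min
Thu: 06:48–17:28 = 10 h 40 min; less 60 min break → 9 h 40 min
Fri: 05:09–16:36 = 11 h 27 min
Sat: 10:43–16:13 = 5 h 30 min
Total: 9 h 40 min + 4 h 13 min + 9 h 40 min + 11 h 27 min + 5 h 30 min = 40 h 30 min.

40.50 hours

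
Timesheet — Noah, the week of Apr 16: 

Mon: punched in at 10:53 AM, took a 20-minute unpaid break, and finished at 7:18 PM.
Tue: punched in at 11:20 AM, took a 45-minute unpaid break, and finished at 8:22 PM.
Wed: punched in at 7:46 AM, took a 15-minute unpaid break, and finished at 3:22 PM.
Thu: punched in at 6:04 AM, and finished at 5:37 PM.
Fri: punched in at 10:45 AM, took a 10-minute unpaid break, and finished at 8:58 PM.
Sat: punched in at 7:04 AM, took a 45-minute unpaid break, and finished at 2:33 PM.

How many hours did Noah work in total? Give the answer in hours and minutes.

Mon: 10:53 AM–7:18 PM = 8 h 25 min; less 20 min break → 8 h 5 min
Tue: 11:20 AM–8:22 PM = 9 h 2 min; less 45 min break → 8 h 17 min
Wed: 7:46 AM–3:22 PM = 7 h 36 min; less 15 min break → 7 h 21 min
Thu: 6:04 AM–5:37 PM = 11 h 33 min
Fri: 10:45 AM–8:58 PM = 10 h 13 min; less 10 min break → 10 h 3 min
Sat: 7:04 AM–2:33 PM = 7 h 29 min; less 45 min break → 6 h 44 min
Total: 8 h 5 min + 8 h 17 min + 7 h 21 min + 11 h 33 min + 10 h 3 min + 6 h 44 min = 52 h 3 min.

52 h 3 min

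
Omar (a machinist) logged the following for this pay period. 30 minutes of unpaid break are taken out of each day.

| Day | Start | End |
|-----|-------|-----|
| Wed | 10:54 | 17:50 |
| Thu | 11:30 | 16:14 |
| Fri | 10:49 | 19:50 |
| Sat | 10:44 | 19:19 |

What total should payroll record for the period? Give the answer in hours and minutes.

27 h 16 min

Wed: 10:54–17:50 = 6 h 56 min; less 30 min break → 6 h 26 min
Thu: 11:30–16:14 = 4 h 44 min; less 30 min break → 4 h 14 min
Fri: 10:49–19:50 = 9 h 1 min; less 30 min break → 8 h 31 min
Sat: 10:44–19:19 = 8 h 35 min; less 30 min break → 8 h 5 min
Total: 6 h 26 min + 4 h 14 min + 8 h 31 min + 8 h 5 min = 27 h 16 min.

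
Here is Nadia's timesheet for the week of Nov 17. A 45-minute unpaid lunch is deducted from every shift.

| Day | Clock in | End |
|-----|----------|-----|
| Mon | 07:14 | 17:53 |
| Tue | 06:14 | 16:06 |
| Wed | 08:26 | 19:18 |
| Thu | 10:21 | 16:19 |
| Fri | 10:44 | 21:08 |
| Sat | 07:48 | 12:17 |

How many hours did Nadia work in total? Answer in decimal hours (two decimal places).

47.73 hours

Mon: 07:14–17:53 = 10 h 39 min; less 45 min break → 9 h 54 min
Tue: 06:14–16:06 = 9 h 52 min; less 45 min break → 9 h 7 min
Wed: 08:26–19:18 = 10 h 52 min; less 45 min break → 10 h 7 min
Thu: 10:21–16:19 = 5 h 58 min; less 45 min break → 5 h 13 min
Fri: 10:44–21:08 = 10 h 24 min; less 45 min break → 9 h 39 min
Sat: 07:48–12:17 = 4 h 29 min; less 45 min break → 3 h 44 min
Total: 9 h 54 min + 9 h 7 min + 10 h 7 min + 5 h 13 min + 9 h 39 min + 3 h 44 min = 47 h 44 min.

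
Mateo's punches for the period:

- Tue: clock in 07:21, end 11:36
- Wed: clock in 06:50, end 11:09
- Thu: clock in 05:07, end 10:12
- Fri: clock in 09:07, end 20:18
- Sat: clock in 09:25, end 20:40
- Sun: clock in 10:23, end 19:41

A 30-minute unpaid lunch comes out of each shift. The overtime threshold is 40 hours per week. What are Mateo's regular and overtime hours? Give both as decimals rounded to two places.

Tue: 07:21–11:36 = 4 h 15 min; less 30 min break → 3 h 45 min
Wed: 06:50–11:09 = 4 h 19 min; less 30 min break → 3 h 49 min
Thu: 05:07–10:12 = 5 h 5 min; less 30 min break → 4 h 35 min
Fri: 09:07–20:18 = 11 h 11 min; less 30 min break → 10 h 41 min
Sat: 09:25–20:40 = 11 h 15 min; less 30 min break → 10 h 45 min
Sun: 10:23–19:41 = 9 h 18 min; less 30 min break → 8 h 48 min
Total worked: 42 h 23 min = 42.38 h.
Threshold 40 h → overtime 2 h 23 min, regular 40 h 0 min.

Regular 40.00 hours, overtime 2.38 hours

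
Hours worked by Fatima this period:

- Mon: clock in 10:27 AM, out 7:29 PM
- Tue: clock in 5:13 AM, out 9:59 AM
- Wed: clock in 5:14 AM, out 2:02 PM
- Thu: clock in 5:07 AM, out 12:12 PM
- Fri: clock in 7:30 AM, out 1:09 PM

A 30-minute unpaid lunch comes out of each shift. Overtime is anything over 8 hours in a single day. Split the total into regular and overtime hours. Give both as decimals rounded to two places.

Mon: 10:27 AM–7:29 PM = 9 h 2 min; less 30 min break → 8 h 32 min
Tue: 5:13 AM–9:59 AM = 4 h 46 min; less 30 min break → 4 h 16 min
Wed: 5:14 AM–2:02 PM = 8 h 48 min; less 30 min break → 8 h 18 min
Thu: 5:07 AM–12:12 PM = 7 h 5 min; less 30 min break → 6 h 35 min
Fri: 7:30 AM–1:09 PM = 5 h 39 min; less 30 min break → 5 h 9 min
Mon reg 8 h 0 min / OT 0 h 32 min; Tue reg 4 h 16 min / OT 0 h 0 min; Wed reg 8 h 0 min / OT 0 h 18 min; Thu reg 6 h 35 min / OT 0 h 0 min; Fri reg 5 h 9 min / OT 0 h 0 min.
Totals: regular 32 h 0 min, overtime 0 h 50 min.

Regular 32.00 hours, overtime 0.83 hours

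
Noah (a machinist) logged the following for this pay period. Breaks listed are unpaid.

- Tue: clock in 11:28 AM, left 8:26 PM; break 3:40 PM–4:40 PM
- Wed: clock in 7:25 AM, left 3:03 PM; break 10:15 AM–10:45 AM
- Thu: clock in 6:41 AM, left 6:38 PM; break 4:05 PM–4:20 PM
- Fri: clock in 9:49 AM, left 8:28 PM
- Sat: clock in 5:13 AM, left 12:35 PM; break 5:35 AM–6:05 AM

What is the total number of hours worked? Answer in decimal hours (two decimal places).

44.32 hours

Tue: 11:28 AM–8:26 PM = 8 h 58 min; less 60 min break → 7 h 58 min
Wed: 7:25 AM–3:03 PM = 7 h 38 min; less 30 min break → 7 h 8 min
Thu: 6:41 AM–6:38 PM = 11 h 57 min; less 15 min break → 11 h 42 min
Fri: 9:49 AM–8:28 PM = 10 h 39 min
Sat: 5:13 AM–12:35 PM = 7 h 22 min; less 30 min break → 6 h 52 min
Total: 7 h 58 min + 7 h 8 min + 11 h 42 min + 10 h 39 min + 6 h 52 min = 44 h 19 min.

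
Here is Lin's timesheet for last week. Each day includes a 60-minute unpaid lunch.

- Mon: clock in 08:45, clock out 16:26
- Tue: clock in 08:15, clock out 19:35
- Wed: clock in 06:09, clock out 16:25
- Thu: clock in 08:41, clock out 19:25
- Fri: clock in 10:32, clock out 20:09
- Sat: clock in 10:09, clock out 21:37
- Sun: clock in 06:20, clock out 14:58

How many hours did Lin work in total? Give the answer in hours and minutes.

Mon: 08:45–16:26 = 7 h 41 min; less 60 min break → 6 h 41 min
Tue: 08:15–19:35 = 11 h 20 min; less 60 min break → 10 h 20 min
Wed: 06:09–16:25 = 10 h 16 min; less 60 min break → 9 h 16 min
Thu: 08:41–19:25 = 10 h 44 min; less 60 min break → 9 h 44 min
Fri: 10:32–20:09 = 9 h 37 min; less 60 min break → 8 h 37 min
Sat: 10:09–21:37 = 11 h 28 min; less 60 min break → 10 h 28 min
Sun: 06:20–14:58 = 8 h 38 min; less 60 min break → 7 h 38 min
Total: 6 h 41 min + 10 h 20 min + 9 h 16 min + 9 h 44 min + 8 h 37 min + 10 h 28 min + 7 h 38 min = 62 h 44 min.

62 h 44 min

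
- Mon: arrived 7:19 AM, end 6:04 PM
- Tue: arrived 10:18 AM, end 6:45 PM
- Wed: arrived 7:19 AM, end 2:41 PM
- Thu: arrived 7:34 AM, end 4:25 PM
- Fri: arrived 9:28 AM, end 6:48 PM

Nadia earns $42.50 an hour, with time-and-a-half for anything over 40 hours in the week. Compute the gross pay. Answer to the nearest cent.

$2002.81

Mon: 7:19 AM–6:04 PM = 10 h 45 min
Tue: 10:18 AM–6:45 PM = 8 h 27 min
Wed: 7:19 AM–2:41 PM = 7 h 22 min
Thu: 7:34 AM–4:25 PM = 8 h 51 min
Fri: 9:28 AM–6:48 PM = 9 h 20 min
Total worked: 44 h 45 min = 2685 min.
Regular 40 h 0 min = 2400 min at $42.50/h; overtime 4 h 45 min = 285 min at $63.75/h.
Pay = (2400 × $42.50 + 285 × $63.75) ÷ 60 = $2002.81.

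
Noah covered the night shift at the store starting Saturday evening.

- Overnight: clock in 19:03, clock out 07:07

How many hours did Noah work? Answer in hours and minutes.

12 h 4 min

Overnight: 19:03 → midnight = 4 h 57 min; midnight → 07:07 = 7 h 7 min; span 12 h 4 min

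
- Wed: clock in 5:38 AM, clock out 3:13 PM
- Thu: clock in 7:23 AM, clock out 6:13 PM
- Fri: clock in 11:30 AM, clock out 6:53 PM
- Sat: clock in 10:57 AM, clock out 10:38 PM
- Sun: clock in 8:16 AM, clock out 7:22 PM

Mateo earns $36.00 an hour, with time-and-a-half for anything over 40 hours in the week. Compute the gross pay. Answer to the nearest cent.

$2011.50

Wed: 5:38 AM–3:13 PM = 9 h 35 min
Thu: 7:23 AM–6:13 PM = 10 h 50 min
Fri: 11:30 AM–6:53 PM = 7 h 23 min
Sat: 10:57 AM–10:38 PM = 11 h 41 min
Sun: 8:16 AM–7:22 PM = 11 h 6 min
Total worked: 50 h 35 min = 3035 min.
Regular 40 h 0 min = 2400 min at $36.00/h; overtime 10 h 35 min = 635 min at $54.00/h.
Pay = (2400 × $36.00 + 635 × $54.00) ÷ 60 = $2011.50.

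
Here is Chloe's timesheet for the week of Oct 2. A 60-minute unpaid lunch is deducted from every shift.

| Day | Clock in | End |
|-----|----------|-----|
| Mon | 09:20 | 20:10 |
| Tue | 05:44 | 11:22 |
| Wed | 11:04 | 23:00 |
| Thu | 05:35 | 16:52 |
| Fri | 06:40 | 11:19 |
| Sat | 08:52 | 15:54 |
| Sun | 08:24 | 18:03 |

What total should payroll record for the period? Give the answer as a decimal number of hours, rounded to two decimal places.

54.02 hours

Mon: 09:20–20:10 = 10 h 50 min; less 60 min break → 9 h 50 min
Tue: 05:44–11:22 = 5 h 38 min; less 60 min break → 4 h 38 min
Wed: 11:04–23:00 = 11 h 56 min; less 60 min break → 10 h 56 min
Thu: 05:35–16:52 = 11 h 17 min; less 60 min break → 10 h 17 min
Fri: 06:40–11:19 = 4 h 39 min; less 60 min break → 3 h 39 min
Sat: 08:52–15:54 = 7 h 2 min; less 60 min break → 6 h 2 min
Sun: 08:24–18:03 = 9 h 39 min; less 60 min break → 8 h 39 min
Total: 9 h 50 min + 4 h 38 min + 10 h 56 min + 10 h 17 min + 3 h 39 min + 6 h 2 min + 8 h 39 min = 54 h 1 min.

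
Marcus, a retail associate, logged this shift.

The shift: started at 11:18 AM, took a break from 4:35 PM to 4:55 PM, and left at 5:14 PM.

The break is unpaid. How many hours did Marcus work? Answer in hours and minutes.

The shift: 11:18 AM–5:14 PM = 5 h 56 min; less 20 min break → 5 h 36 min

5 h 36 min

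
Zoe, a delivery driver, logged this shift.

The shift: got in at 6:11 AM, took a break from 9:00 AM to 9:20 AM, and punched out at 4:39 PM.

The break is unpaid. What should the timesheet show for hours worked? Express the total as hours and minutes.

10 h 8 min

The shift: 6:11 AM–4:39 PM = 10 h 28 min; less 20 min break → 10 h 8 min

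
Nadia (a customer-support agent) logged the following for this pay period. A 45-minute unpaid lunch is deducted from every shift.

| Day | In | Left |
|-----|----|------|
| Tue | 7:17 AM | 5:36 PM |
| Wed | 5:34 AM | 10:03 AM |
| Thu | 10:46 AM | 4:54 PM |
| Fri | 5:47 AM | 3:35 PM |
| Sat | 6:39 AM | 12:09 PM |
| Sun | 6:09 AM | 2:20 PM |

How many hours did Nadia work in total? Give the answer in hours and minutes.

39 h 55 min

Tue: 7:17 AM–5:36 PM = 10 h 19 min; less 45 min break → 9 h 34 min
Wed: 5:34 AM–10:03 AM = 4 h 29 min; less 45 min break → 3 h 44 min
Thu: 10:46 AM–4:54 PM = 6 h 8 min; less 45 min break → 5 h 23 min
Fri: 5:47 AM–3:35 PM = 9 h 48 min; less 45 min break → 9 h 3 min
Sat: 6:39 AM–12:09 PM = 5 h 30 min; less 45 min break → 4 h 45 min
Sun: 6:09 AM–2:20 PM = 8 h 11 min; less 45 min break → 7 h 26 min
Total: 9 h 34 min + 3 h 44 min + 5 h 23 min + 9 h 3 min + 4 h 45 min + 7 h 26 min = 39 h 55 min.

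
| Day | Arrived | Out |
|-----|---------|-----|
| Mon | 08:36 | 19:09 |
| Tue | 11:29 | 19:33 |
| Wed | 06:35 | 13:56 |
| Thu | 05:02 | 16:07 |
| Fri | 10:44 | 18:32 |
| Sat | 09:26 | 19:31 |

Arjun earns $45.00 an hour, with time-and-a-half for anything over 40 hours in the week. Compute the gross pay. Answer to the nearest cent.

Mon: 08:36–19:09 = 10 h 33 min
Tue: 11:29–19:33 = 8 h 4 min
Wed: 06:35–13:56 = 7 h 21 min
Thu: 05:02–16:07 = 11 h 5 min
Fri: 10:44–18:32 = 7 h 48 min
Sat: 09:26–19:31 = 10 h 5 min
Total worked: 54 h 56 min = 3296 min.
Regular 40 h 0 min = 2400 min at $45.00/h; overtime 14 h 56 min = 896 min at $67.50/h.
Pay = (2400 × $45.00 + 896 × $67.50) ÷ 60 = $2808.00.

$2808.00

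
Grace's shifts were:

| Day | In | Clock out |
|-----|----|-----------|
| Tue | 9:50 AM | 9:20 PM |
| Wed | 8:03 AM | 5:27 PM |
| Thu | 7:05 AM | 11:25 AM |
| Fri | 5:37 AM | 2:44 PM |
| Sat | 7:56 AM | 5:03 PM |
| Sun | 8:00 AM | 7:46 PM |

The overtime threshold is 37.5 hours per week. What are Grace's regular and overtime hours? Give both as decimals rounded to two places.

Regular 37.50 hours, overtime 17.73 hours

Tue: 9:50 AM–9:20 PM = 11 h 30 min
Wed: 8:03 AM–5:27 PM = 9 h 24 min
Thu: 7:05 AM–11:25 AM = 4 h 20 min
Fri: 5:37 AM–2:44 PM = 9 h 7 min
Sat: 7:56 AM–5:03 PM = 9 h 7 min
Sun: 8:00 AM–7:46 PM = 11 h 46 min
Total worked: 55 h 14 min = 55.23 h.
Threshold 37.5 h → overtime 17 h 44 min, regular 37 h 30 min.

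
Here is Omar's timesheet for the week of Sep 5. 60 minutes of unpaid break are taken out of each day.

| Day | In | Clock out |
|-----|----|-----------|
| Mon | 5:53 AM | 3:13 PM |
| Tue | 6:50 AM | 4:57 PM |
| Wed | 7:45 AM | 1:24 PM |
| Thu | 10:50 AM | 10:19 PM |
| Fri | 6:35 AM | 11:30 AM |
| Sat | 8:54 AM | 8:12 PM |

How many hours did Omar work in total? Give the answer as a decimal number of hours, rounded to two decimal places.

Mon: 5:53 AM–3:13 PM = 9 h 20 min; less 60 min break → 8 h 20 min
Tue: 6:50 AM–4:57 PM = 10 h 7 min; less 60 min break → 9 h 7 min
Wed: 7:45 AM–1:24 PM = 5 h 39 min; less 60 min break → 4 h 39 min
Thu: 10:50 AM–10:19 PM = 11 h 29 min; less 60 min break → 10 h 29 min
Fri: 6:35 AM–11:30 AM = 4 h 55 min; less 60 min break → 3 h 55 min
Sat: 8:54 AM–8:12 PM = 11 h 18 min; less 60 min break → 10 h 18 min
Total: 8 h 20 min + 9 h 7 min + 4 h 39 min + 10 h 29 min + 3 h 55 min + 10 h 18 min = 46 h 48 min.

46.80 hours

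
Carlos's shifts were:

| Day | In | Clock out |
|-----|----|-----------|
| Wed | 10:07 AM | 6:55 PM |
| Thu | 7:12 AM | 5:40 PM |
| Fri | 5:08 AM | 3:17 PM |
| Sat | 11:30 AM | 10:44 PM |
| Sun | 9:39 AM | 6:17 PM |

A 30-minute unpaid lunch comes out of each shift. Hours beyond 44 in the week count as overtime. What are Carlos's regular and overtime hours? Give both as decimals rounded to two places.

Regular 44.00 hours, overtime 2.78 hours

Wed: 10:07 AM–6:55 PM = 8 h 48 min; less 30 min break → 8 h 18 min
Thu: 7:12 AM–5:40 PM = 10 h 28 min; less 30 min break → 9 h 58 min
Fri: 5:08 AM–3:17 PM = 10 h 9 min; less 30 min break → 9 h 39 min
Sat: 11:30 AM–10:44 PM = 11 h 14 min; less 30 min break → 10 h 44 min
Sun: 9:39 AM–6:17 PM = 8 h 38 min; less 30 min break → 8 h 8 min
Total worked: 46 h 47 min = 46.78 h.
Threshold 44 h → overtime 2 h 47 min, regular 44 h 0 min.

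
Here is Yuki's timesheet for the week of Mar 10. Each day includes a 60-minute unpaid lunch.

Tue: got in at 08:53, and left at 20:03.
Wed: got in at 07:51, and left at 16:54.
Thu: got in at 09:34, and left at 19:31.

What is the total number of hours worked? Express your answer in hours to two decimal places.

27.17 hours

Tue: 08:53–20:03 = 11 h 10 min; less 60 min break → 10 h 10 min
Wed: 07:51–16:54 = 9 h 3 min; less 60 min break → 8 h 3 min
Thu: 09:34–19:31 = 9 h 57 min; less 60 min break → 8 h 57 min
Total: 10 h 10 min + 8 h 3 min + 8 h 57 min = 27 h 10 min.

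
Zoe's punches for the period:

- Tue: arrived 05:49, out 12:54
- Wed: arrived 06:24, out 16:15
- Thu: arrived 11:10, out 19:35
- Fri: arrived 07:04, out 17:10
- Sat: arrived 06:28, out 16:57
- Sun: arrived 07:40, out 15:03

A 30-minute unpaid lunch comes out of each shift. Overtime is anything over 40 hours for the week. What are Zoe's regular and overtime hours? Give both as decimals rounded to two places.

Regular 40.00 hours, overtime 10.32 hours

Tue: 05:49–12:54 = 7 h 5 min; less 30 min break → 6 h 35 min
Wed: 06:24–16:15 = 9 h 51 min; less 30 min break → 9 h 21 min
Thu: 11:10–19:35 = 8 h 25 min; less 30 min break → 7 h 55 min
Fri: 07:04–17:10 = 10 h 6 min; less 30 min break → 9 h 36 min
Sat: 06:28–16:57 = 10 h 29 min; less 30 min break → 9 h 59 min
Sun: 07:40–15:03 = 7 h 23 min; less 30 min break → 6 h 53 min
Total worked: 50 h 19 min = 50.32 h.
Threshold 40 h → overtime 10 h 19 min, regular 40 h 0 min.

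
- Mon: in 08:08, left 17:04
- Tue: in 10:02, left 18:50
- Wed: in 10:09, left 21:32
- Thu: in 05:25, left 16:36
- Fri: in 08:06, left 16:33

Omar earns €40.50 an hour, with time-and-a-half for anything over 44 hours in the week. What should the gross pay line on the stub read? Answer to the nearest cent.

Mon: 08:08–17:04 = 8 h 56 min
Tue: 10:02–18:50 = 8 h 48 min
Wed: 10:09–21:32 = 11 h 23 min
Thu: 05:25–16:36 = 11 h 11 min
Fri: 08:06–16:33 = 8 h 27 min
Total worked: 48 h 45 min = 2925 min.
Regular 44 h 0 min = 2640 min at €40.50/h; overtime 4 h 45 min = 285 min at €60.75/h.
Pay = (2640 × €40.50 + 285 × €60.75) ÷ 60 = €2070.56.

€2070.56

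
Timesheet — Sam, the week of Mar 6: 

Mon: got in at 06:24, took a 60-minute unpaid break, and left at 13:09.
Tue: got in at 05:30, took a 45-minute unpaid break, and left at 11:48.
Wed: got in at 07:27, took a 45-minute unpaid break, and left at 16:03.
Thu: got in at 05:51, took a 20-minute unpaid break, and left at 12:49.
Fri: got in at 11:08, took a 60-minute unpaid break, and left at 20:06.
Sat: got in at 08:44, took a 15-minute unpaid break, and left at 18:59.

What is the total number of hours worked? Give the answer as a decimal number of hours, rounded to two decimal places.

43.75 hours

Mon: 06:24–13:09 = 6 h 45 min; less 60 min break → 5 h 45 min
Tue: 05:30–11:48 = 6 h 18 min; less 45 min break → 5 h 33 min
Wed: 07:27–16:03 = 8 h 36 min; less 45 min break → 7 h 51 min
Thu: 05:51–12:49 = 6 h 58 min; less 20 min break → 6 h 38 min
Fri: 11:08–20:06 = 8 h 58 min; less 60 min break → 7 h 58 min
Sat: 08:44–18:59 = 10 h 15 min; less 15 min break → 10 h 0 min
Total: 5 h 45 min + 5 h 33 min + 7 h 51 min + 6 h 38 min + 7 h 58 min + 10 h 0 min = 43 h 45 min.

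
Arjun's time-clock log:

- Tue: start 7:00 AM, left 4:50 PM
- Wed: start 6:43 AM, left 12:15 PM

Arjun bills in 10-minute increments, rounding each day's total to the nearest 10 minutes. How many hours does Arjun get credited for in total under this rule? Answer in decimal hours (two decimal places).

Tue: 7:00 AM–4:50 PM = 9 h 50 min → rounds to 9 h 50 min
Wed: 6:43 AM–12:15 PM = 5 h 32 min → rounds to 5 h 30 min
Total credited: 15 h 20 min.

15.33 hours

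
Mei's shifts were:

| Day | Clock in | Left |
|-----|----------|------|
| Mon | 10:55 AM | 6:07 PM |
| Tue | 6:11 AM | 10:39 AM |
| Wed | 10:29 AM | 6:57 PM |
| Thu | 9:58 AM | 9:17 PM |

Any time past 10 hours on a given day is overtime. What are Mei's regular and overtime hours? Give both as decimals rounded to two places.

Regular 30.13 hours, overtime 1.32 hours

Mon: 10:55 AM–6:07 PM = 7 h 12 min
Tue: 6:11 AM–10:39 AM = 4 h 28 min
Wed: 10:29 AM–6:57 PM = 8 h 28 min
Thu: 9:58 AM–9:17 PM = 11 h 19 min
Mon reg 7 h 12 min / OT 0 h 0 min; Tue reg 4 h 28 min / OT 0 h 0 min; Wed reg 8 h 28 min / OT 0 h 0 min; Thu reg 10 h 0 min / OT 1 h 19 min.
Totals: regular 30 h 8 min, overtime 1 h 19 min.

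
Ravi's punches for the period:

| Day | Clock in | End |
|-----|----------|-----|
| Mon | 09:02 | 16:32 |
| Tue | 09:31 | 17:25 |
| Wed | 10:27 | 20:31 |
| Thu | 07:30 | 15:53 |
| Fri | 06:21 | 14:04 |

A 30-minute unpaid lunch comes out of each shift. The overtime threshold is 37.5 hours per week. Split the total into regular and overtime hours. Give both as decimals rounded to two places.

Mon: 09:02–16:32 = 7 h 30 min; less 30 min break → 7 h 0 min
Tue: 09:31–17:25 = 7 h 54 min; less 30 min break → 7 h 24 min
Wed: 10:27–20:31 = 10 h 4 min; less 30 min break → 9 h 34 min
Thu: 07:30–15:53 = 8 h 23 min; less 30 min break → 7 h 53 min
Fri: 06:21–14:04 = 7 h 43 min; less 30 min break → 7 h 13 min
Total worked: 39 h 4 min = 39.07 h.
Threshold 37.5 h → overtime 1 h 34 min, regular 37 h 30 min.

Regular 37.50 hours, overtime 1.57 hours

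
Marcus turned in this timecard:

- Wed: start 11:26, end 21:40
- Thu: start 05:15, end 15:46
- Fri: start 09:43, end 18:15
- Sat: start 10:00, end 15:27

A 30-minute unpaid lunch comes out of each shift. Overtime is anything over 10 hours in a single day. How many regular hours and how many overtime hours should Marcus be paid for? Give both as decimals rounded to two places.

Wed: 11:26–21:40 = 10 h 14 min; less 30 min break → 9 h 44 min
Thu: 05:15–15:46 = 10 h 31 min; less 30 min break → 10 h 1 min
Fri: 09:43–18:15 = 8 h 32 min; less 30 min break → 8 h 2 min
Sat: 10:00–15:27 = 5 h 27 min; less 30 min break → 4 h 57 min
Wed reg 9 h 44 min / OT 0 h 0 min; Thu reg 10 h 0 min / OT 0 h 1 min; Fri reg 8 h 2 min / OT 0 h 0 min; Sat reg 4 h 57 min / OT 0 h 0 min.
Totals: regular 32 h 43 min, overtime 0 h 1 min.

Regular 32.72 hours, overtime 0.02 hours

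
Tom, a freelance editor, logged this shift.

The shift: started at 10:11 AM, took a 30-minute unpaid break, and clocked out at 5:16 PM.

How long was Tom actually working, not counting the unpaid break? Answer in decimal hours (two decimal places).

6.58 hours

The shift: 10:11 AM–5:16 PM = 7 h 5 min; less 30 min break → 6 h 35 min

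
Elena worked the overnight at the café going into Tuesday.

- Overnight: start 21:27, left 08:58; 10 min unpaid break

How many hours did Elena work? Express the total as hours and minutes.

11 h 21 min

Overnight: 21:27 → midnight = 2 h 33 min; midnight → 08:58 = 8 h 58 min; span 11 h 31 min; less 10 min break → 11 h 21 min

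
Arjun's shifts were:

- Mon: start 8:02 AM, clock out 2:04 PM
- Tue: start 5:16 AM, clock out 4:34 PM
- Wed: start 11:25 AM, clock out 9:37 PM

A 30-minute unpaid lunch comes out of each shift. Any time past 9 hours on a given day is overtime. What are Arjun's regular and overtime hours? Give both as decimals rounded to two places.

Regular 23.53 hours, overtime 2.50 hours

Mon: 8:02 AM–2:04 PM = 6 h 2 min; less 30 min break → 5 h 32 min
Tue: 5:16 AM–4:34 PM = 11 h 18 min; less 30 min break → 10 h 48 min
Wed: 11:25 AM–9:37 PM = 10 h 12 min; less 30 min break → 9 h 42 min
Mon reg 5 h 32 min / OT 0 h 0 min; Tue reg 9 h 0 min / OT 1 h 48 min; Wed reg 9 h 0 min / OT 0 h 42 min.
Totals: regular 23 h 32 min, overtime 2 h 30 min.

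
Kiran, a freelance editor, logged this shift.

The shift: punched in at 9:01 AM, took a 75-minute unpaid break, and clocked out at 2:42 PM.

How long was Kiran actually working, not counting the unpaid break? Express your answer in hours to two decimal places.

4.43 hours

The shift: 9:01 AM–2:42 PM = 5 h 41 min; less 75 min break → 4 h 26 min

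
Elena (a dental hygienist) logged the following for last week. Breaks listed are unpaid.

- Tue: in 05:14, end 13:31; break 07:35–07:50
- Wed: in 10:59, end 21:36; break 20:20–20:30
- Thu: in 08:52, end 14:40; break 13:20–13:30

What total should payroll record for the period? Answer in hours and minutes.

Tue: 05:14–13:31 = 8 h 17 min; less 15 min break → 8 h 2 min
Wed: 10:59–21:36 = 10 h 37 min; less 10 min break → 10 h 27 min
Thu: 08:52–14:40 = 5 h 48 min; less 10 min break → 5 h 38 min
Total: 8 h 2 min + 10 h 27 min + 5 h 38 min = 24 h 7 min.

24 h 7 min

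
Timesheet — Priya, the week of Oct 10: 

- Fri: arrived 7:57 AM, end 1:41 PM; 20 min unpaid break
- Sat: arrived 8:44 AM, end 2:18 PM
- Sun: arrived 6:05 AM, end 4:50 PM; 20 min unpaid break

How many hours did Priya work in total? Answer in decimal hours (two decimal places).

Fri: 7:57 AM–1:41 PM = 5 h 44 min; less 20 min break → 5 h 24 min
Sat: 8:44 AM–2:18 PM = 5 h 34 min
Sun: 6:05 AM–4:50 PM = 10 h 45 min; less 20 min break → 10 h 25 min
Total: 5 h 24 min + 5 h 34 min + 10 h 25 min = 21 h 23 min.

21.38 hours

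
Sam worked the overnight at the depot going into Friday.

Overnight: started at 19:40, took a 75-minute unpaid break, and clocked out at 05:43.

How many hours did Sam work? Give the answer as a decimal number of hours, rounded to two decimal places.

8.80 hours

Overnight: 19:40 → midnight = 4 h 20 min; midnight → 05:43 = 5 h 43 min; span 10 h 3 min; less 75 min break → 8 h 48 min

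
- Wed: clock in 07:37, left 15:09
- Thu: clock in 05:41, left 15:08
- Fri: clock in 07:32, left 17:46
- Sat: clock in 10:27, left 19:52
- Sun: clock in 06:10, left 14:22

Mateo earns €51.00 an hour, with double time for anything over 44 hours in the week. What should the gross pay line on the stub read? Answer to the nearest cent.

€2329.00

Wed: 07:37–15:09 = 7 h 32 min
Thu: 05:41–15:08 = 9 h 27 min
Fri: 07:32–17:46 = 10 h 14 min
Sat: 10:27–19:52 = 9 h 25 min
Sun: 06:10–14:22 = 8 h 12 min
Total worked: 44 h 50 min = 2690 min.
Regular 44 h 0 min = 2640 min at €51.00/h; overtime 0 h 50 min = 50 min at €102.00/h.
Pay = (2640 × €51.00 + 50 × €102.00) ÷ 60 = €2329.00.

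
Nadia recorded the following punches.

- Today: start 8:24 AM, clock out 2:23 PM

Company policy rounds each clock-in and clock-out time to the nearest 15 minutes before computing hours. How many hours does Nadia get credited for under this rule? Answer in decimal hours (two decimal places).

Today: in 8:24 AM→8:30 AM, out 2:23 PM→2:30 PM; 6 h 0 min

6.00 hours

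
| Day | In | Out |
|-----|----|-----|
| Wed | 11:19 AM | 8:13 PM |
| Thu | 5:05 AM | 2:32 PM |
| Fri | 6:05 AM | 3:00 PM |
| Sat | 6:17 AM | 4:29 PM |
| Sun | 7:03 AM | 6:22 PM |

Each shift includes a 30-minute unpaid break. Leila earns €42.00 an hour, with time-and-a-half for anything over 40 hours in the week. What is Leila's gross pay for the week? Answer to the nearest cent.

€2075.85

Wed: 11:19 AM–8:13 PM = 8 h 54 min; less 30 min break → 8 h 24 min
Thu: 5:05 AM–2:32 PM = 9 h 27 min; less 30 min break → 8 h 57 min
Fri: 6:05 AM–3:00 PM = 8 h 55 min; less 30 min break → 8 h 25 min
Sat: 6:17 AM–4:29 PM = 10 h 12 min; less 30 min break → 9 h 42 min
Sun: 7:03 AM–6:22 PM = 11 h 19 min; less 30 min break → 10 h 49 min
Total worked: 46 h 17 min = 2777 min.
Regular 40 h 0 min = 2400 min at €42.00/h; overtime 6 h 17 min = 377 min at €63.00/h.
Pay = (2400 × €42.00 + 377 × €63.00) ÷ 60 = €2075.85.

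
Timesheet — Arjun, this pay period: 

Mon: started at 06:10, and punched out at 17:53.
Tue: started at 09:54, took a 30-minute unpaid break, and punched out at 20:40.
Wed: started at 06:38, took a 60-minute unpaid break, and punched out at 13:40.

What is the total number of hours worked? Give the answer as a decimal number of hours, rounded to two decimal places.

28.02 hours

Mon: 06:10–17:53 = 11 h 43 min
Tue: 09:54–20:40 = 10 h 46 min; less 30 min break → 10 h 16 min
Wed: 06:38–13:40 = 7 h 2 min; less 60 min break → 6 h 2 min
Total: 11 h 43 min + 10 h 16 min + 6 h 2 min = 28 h 1 min.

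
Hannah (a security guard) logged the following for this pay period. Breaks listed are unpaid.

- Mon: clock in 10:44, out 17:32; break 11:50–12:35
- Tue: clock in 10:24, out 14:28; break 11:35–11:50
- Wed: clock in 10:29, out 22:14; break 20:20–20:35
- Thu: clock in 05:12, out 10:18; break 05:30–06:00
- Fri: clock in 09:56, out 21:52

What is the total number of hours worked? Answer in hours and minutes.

37 h 54 min

Mon: 10:44–17:32 = 6 h 48 min; less 45 min break → 6 h 3 min
Tue: 10:24–14:28 = 4 h 4 min; less 15 min break → 3 h 49 min
Wed: 10:29–22:14 = 11 h 45 min; less 15 min break → 11 h 30 min
Thu: 05:12–10:18 = 5 h 6 min; less 30 min break → 4 h 36 min
Fri: 09:56–21:52 = 11 h 56 min
Total: 6 h 3 min + 3 h 49 min + 11 h 30 min + 4 h 36 min + 11 h 56 min = 37 h 54 min.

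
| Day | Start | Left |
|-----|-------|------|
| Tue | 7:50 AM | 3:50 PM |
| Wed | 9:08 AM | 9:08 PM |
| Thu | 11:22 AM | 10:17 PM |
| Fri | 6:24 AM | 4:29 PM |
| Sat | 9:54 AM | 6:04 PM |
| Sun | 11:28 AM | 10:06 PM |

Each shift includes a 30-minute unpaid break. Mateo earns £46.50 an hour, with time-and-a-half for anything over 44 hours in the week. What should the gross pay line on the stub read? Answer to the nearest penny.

Tue: 7:50 AM–3:50 PM = 8 h 0 min; less 30 min break → 7 h 30 min
Wed: 9:08 AM–9:08 PM = 12 h 0 min; less 30 min break → 11 h 30 min
Thu: 11:22 AM–10:17 PM = 10 h 55 min; less 30 min break → 10 h 25 min
Fri: 6:24 AM–4:29 PM = 10 h 5 min; less 30 min break → 9 h 35 min
Sat: 9:54 AM–6:04 PM = 8 h 10 min; less 30 min break → 7 h 40 min
Sun: 11:28 AM–10:06 PM = 10 h 38 min; less 30 min break → 10 h 8 min
Total worked: 56 h 48 min = 3408 min.
Regular 44 h 0 min = 2640 min at £46.50/h; overtime 12 h 48 min = 768 min at £69.75/h.
Pay = (2640 × £46.50 + 768 × £69.75) ÷ 60 = £2938.80.

£2938.80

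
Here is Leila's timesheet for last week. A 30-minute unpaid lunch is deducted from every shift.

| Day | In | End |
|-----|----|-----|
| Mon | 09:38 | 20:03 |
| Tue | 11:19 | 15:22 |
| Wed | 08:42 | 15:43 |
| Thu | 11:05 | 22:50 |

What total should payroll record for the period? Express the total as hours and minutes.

Mon: 09:38–20:03 = 10 h 25 min; less 30 min break → 9 h 55 min
Tue: 11:19–15:22 = 4 h 3 min; less 30 min break → 3 h 33 min
Wed: 08:42–15:43 = 7 h 1 min; less 30 min break → 6 h 31 min
Thu: 11:05–22:50 = 11 h 45 min; less 30 min break → 11 h 15 min
Total: 9 h 55 min + 3 h 33 min + 6 h 31 min + 11 h 15 min = 31 h 14 min.

31 h 14 min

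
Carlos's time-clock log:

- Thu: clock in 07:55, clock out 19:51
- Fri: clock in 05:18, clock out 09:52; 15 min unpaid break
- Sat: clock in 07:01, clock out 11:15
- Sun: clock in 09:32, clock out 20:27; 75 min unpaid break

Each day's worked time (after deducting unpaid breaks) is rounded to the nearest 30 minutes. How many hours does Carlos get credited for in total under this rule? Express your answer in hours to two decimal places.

30.00 hours

Thu: 07:55–19:51 = 11 h 56 min → rounds to 12 h 0 min
Fri: 05:18–09:52 = 4 h 34 min − 15 min = 4 h 19 min → rounds to 4 h 30 min
Sat: 07:01–11:15 = 4 h 14 min → rounds to 4 h 0 min
Sun: 09:32–20:27 = 10 h 55 min − 75 min = 9 h 40 min → rounds to 9 h 30 min
Total credited: 30 h 0 min.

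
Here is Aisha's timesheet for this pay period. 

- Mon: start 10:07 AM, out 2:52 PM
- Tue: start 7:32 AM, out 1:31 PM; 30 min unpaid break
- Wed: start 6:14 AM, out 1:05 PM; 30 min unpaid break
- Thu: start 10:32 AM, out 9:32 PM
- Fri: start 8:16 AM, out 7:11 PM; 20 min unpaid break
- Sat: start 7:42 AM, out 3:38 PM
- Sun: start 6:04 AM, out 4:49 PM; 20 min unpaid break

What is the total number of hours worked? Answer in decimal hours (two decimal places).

Mon: 10:07 AM–2:52 PM = 4 h 45 min
Tue: 7:32 AM–1:31 PM = 5 h 59 min; less 30 min break → 5 h 29 min
Wed: 6:14 AM–1:05 PM = 6 h 51 min; less 30 min break → 6 h 21 min
Thu: 10:32 AM–9:32 PM = 11 h 0 min
Fri: 8:16 AM–7:11 PM = 10 h 55 min; less 20 min break → 10 h 35 min
Sat: 7:42 AM–3:38 PM = 7 h 56 min
Sun: 6:04 AM–4:49 PM = 10 h 45 min; less 20 min break → 10 h 25 min
Total: 4 h 45 min + 5 h 29 min + 6 h 21 min + 11 h 0 min + 10 h 35 min + 7 h 56 min + 10 h 25 min = 56 h 31 min.

56.52 hours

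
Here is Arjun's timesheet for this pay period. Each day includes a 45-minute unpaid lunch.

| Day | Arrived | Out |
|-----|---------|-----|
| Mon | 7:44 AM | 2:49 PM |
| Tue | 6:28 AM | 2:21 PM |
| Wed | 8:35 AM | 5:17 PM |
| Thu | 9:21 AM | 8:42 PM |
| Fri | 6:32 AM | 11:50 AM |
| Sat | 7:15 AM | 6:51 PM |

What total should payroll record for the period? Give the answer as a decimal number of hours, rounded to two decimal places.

47.42 hours

Mon: 7:44 AM–2:49 PM = 7 h 5 min; less 45 min break → 6 h 20 min
Tue: 6:28 AM–2:21 PM = 7 h 53 min; less 45 min break → 7 h 8 min
Wed: 8:35 AM–5:17 PM = 8 h 42 min; less 45 min break → 7 h 57 min
Thu: 9:21 AM–8:42 PM = 11 h 21 min; less 45 min break → 10 h 36 min
Fri: 6:32 AM–11:50 AM = 5 h 18 min; less 45 min break → 4 h 33 min
Sat: 7:15 AM–6:51 PM = 11 h 36 min; less 45 min break → 10 h 51 min
Total: 6 h 20 min + 7 h 8 min + 7 h 57 min + 10 h 36 min + 4 h 33 min + 10 h 51 min = 47 h 25 min.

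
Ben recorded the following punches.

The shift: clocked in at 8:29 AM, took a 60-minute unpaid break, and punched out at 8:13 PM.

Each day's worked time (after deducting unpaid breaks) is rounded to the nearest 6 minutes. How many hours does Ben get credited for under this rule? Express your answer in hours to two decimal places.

10.70 hours

The shift: 8:29 AM–8:13 PM = 11 h 44 min − 60 min = 10 h 44 min → rounds to 10 h 42 min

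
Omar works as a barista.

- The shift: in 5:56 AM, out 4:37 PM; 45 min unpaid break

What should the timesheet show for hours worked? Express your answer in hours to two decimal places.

The shift: 5:56 AM–4:37 PM = 10 h 41 min; less 45 min break → 9 h 56 min

9.93 hours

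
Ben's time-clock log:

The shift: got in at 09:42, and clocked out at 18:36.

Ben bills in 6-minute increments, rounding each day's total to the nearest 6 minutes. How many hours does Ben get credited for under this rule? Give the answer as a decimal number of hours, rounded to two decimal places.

The shift: 09:42–18:36 = 8 h 54 min → rounds to 8 h 54 min

8.90 hours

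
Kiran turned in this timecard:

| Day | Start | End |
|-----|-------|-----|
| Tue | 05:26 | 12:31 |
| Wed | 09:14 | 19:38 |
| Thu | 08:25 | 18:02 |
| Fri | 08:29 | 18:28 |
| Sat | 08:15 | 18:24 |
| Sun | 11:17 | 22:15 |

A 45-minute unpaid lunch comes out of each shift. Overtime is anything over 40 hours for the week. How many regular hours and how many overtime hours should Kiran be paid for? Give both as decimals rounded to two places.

Tue: 05:26–12:31 = 7 h 5 min; less 45 min break → 6 h 20 min
Wed: 09:14–19:38 = 10 h 24 min; less 45 min break → 9 h 39 min
Thu: 08:25–18:02 = 9 h 37 min; less 45 min break → 8 h 52 min
Fri: 08:29–18:28 = 9 h 59 min; less 45 min break → 9 h 14 min
Sat: 08:15–18:24 = 10 h 9 min; less 45 min break → 9 h 24 min
Sun: 11:17–22:15 = 10 h 58 min; less 45 min break → 10 h 13 min
Total worked: 53 h 42 min = 53.70 h.
Threshold 40 h → overtime 13 h 42 min, regular 40 h 0 min.

Regular 40.00 hours, overtime 13.70 hours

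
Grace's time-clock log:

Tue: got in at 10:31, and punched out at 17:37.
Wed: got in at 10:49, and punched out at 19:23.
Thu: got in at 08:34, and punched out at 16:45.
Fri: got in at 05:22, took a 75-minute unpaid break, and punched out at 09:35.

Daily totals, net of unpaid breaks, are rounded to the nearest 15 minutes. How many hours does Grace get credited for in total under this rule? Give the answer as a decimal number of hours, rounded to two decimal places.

26.75 hours

Tue: 10:31–17:37 = 7 h 6 min → rounds to 7 h 0 min
Wed: 10:49–19:23 = 8 h 34 min → rounds to 8 h 30 min
Thu: 08:34–16:45 = 8 h 11 min → rounds to 8 h 15 min
Fri: 05:22–09:35 = 4 h 13 min − 75 min = 2 h 58 min → rounds to 3 h 0 min
Total credited: 26 h 45 min.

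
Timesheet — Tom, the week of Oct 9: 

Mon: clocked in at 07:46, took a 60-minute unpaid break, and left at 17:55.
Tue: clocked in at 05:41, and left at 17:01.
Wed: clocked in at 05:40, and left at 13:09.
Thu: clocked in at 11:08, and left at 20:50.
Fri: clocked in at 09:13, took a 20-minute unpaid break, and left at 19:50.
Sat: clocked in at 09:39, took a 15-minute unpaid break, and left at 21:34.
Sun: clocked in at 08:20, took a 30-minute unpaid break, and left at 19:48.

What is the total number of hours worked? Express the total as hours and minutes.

Mon: 07:46–17:55 = 10 h 9 min; less 60 min break → 9 h 9 min
Tue: 05:41–17:01 = 11 h 20 min
Wed: 05:40–13:09 = 7 h 29 min
Thu: 11:08–20:50 = 9 h 42 min
Fri: 09:13–19:50 = 10 h 37 min; less 20 min break → 10 h 17 min
Sat: 09:39–21:34 = 11 h 55 min; less 15 min break → 11 h 40 min
Sun: 08:20–19:48 = 11 h 28 min; less 30 min break → 10 h 58 min
Total: 9 h 9 min + 11 h 20 min + 7 h 29 min + 9 h 42 min + 10 h 17 min + 11 h 40 min + 10 h 58 min = 70 h 35 min.

70 h 35 min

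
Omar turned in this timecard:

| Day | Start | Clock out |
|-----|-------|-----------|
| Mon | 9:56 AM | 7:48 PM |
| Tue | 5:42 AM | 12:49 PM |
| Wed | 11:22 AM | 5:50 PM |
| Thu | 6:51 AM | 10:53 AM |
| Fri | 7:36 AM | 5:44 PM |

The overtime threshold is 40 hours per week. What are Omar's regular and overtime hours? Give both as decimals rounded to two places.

Mon: 9:56 AM–7:48 PM = 9 h 52 min
Tue: 5:42 AM–12:49 PM = 7 h 7 min
Wed: 11:22 AM–5:50 PM = 6 h 28 min
Thu: 6:51 AM–10:53 AM = 4 h 2 min
Fri: 7:36 AM–5:44 PM = 10 h 8 min
Total worked: 37 h 37 min = 37.62 h.
Threshold 40 h → overtime 0 h 0 min, regular 37 h 37 min.

Regular 37.62 hours, overtime 0.00 hours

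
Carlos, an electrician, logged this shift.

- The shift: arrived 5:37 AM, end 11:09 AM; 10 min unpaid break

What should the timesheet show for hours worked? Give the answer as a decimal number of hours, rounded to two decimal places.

5.37 hours

The shift: 5:37 AM–11:09 AM = 5 h 32 min; less 10 min break → 5 h 22 min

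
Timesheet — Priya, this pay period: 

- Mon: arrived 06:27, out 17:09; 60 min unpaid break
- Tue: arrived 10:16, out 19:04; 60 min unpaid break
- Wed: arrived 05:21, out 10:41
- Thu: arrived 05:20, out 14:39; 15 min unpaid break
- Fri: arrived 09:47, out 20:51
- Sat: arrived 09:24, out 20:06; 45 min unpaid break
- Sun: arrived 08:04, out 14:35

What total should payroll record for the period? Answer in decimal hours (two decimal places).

59.43 hours

Mon: 06:27–17:09 = 10 h 42 min; less 60 min break → 9 h 42 min
Tue: 10:16–19:04 = 8 h 48 min; less 60 min break → 7 h 48 min
Wed: 05:21–10:41 = 5 h 20 min
Thu: 05:20–14:39 = 9 h 19 min; less 15 min break → 9 h 4 min
Fri: 09:47–20:51 = 11 h 4 min
Sat: 09:24–20:06 = 10 h 42 min; less 45 min break → 9 h 57 min
Sun: 08:04–14:35 = 6 h 31 min
Total: 9 h 42 min + 7 h 48 min + 5 h 20 min + 9 h 4 min + 11 h 4 min + 9 h 57 min + 6 h 31 min = 59 h 26 min.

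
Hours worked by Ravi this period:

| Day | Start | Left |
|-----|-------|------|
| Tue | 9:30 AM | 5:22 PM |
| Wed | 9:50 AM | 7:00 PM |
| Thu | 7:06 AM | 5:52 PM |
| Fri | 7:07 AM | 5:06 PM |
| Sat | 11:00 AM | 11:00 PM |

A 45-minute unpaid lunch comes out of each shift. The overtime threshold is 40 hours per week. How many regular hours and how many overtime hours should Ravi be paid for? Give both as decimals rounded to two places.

Regular 40.00 hours, overtime 6.03 hours

Tue: 9:30 AM–5:22 PM = 7 h 52 min; less 45 min break → 7 h 7 min
Wed: 9:50 AM–7:00 PM = 9 h 10 min; less 45 min break → 8 h 25 min
Thu: 7:06 AM–5:52 PM = 10 h 46 min; less 45 min break → 10 h 1 min
Fri: 7:07 AM–5:06 PM = 9 h 59 min; less 45 min break → 9 h 14 min
Sat: 11:00 AM–11:00 PM = 12 h 0 min; less 45 min break → 11 h 15 min
Total worked: 46 h 2 min = 46.03 h.
Threshold 40 h → overtime 6 h 2 min, regular 40 h 0 min.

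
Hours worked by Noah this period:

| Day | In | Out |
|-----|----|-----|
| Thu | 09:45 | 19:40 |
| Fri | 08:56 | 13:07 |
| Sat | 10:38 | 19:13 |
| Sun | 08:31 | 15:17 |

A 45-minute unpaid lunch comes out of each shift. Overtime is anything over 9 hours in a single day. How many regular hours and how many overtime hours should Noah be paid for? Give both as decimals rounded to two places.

Thu: 09:45–19:40 = 9 h 55 min; less 45 min break → 9 h 10 min
Fri: 08:56–13:07 = 4 h 11 min; less 45 min break → 3 h 26 min
Sat: 10:38–19:13 = 8 h 35 min; less 45 min break → 7 h 50 min
Sun: 08:31–15:17 = 6 h 46 min; less 45 min break → 6 h 1 min
Thu reg 9 h 0 min / OT 0 h 10 min; Fri reg 3 h 26 min / OT 0 h 0 min; Sat reg 7 h 50 min / OT 0 h 0 min; Sun reg 6 h 1 min / OT 0 h 0 min.
Totals: regular 26 h 17 min, overtime 0 h 10 min.

Regular 26.28 hours, overtime 0.17 hours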